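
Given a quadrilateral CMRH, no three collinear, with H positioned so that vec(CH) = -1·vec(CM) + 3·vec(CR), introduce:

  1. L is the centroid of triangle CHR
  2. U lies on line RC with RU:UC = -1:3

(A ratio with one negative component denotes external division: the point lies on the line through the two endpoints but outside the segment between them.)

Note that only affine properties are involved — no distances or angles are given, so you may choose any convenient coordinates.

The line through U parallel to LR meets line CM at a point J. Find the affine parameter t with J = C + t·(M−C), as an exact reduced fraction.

t = 3/2

Set C = (0, 0), M = (1, 0), R = (0, 1), H = (-1, 3); any affine frame gives the same invariant.
1. L is the centroid of triangle CHR ⇒ L = (-1/3, 4/3)
2. U lies on line RC with RU:UC = -1:3 ⇒ U = (0, 3/2)
through U parallel to LR: direction (1/3, -1/3); meets CM at J = (3/2, 0)
J = C + t·(M−C) with t = 3/2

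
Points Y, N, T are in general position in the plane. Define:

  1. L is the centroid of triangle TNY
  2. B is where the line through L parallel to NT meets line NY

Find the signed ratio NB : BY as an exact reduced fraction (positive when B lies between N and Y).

NB:BY = 1/2

Set Y = (0, 0), N = (1, 0), T = (0, 1); any affine frame gives the same invariant.
1. L is the centroid of triangle TNY ⇒ L = (1/3, 1/3)
2. B is where the line through L parallel to NT meets line NY ⇒ B = (2/3, 0)
B = N + t·(Y−N) with t = 1/3, so NB:BY = t:(1−t) = 1/3:2/3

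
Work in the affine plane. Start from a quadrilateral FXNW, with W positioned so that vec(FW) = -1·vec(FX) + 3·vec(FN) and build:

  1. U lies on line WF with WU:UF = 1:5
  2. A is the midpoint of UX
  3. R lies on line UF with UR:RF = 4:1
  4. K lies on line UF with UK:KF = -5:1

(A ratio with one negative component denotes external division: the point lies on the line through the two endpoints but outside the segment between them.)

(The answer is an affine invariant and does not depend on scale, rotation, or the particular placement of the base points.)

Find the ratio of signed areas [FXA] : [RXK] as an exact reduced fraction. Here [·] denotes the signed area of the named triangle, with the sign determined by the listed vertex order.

Assign F = (0, 0), X = (1, 0), N = (0, 1), W = (-1, 3) — the answer is frame-independent, so this choice is without loss of generality.
1. U lies on line WF with WU:UF = 1:5 ⇒ U = (-5/6, 5/2)
2. A is the midpoint of UX ⇒ A = (1/12, 5/4)
3. R lies on line UF with UR:RF = 4:1 ⇒ R = (-1/6, 1/2)
4. K lies on line UF with UK:KF = -5:1 ⇒ K = (5/24, -5/8)
2·[FXA] = 5/4, 2·[RXK] = -9/8
[FXA]:[RXK] = 5/4:-9/8 = -10/9

[FXA]:[RXK] = -10/9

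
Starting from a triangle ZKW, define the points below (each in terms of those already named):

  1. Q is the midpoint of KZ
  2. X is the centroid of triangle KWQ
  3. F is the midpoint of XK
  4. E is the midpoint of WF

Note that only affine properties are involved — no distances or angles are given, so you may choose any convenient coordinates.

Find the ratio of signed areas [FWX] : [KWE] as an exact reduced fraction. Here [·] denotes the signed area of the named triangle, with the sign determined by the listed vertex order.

[FWX]:[KWE] = 2

Assign Z = (0, 0), K = (1, 0), W = (0, 1) — the answer is frame-independent, so this choice is without loss of generality.
1. Q is the midpoint of KZ ⇒ Q = (1/2, 0)
2. X is the centroid of triangle KWQ ⇒ X = (1/2, 1/3)
3. F is the midpoint of XK ⇒ F = (3/4, 1/6)
4. E is the midpoint of WF ⇒ E = (3/8, 7/12)
2·[FWX] = 1/12, 2·[KWE] = 1/24
[FWX]:[KWE] = 1/12:1/24 = 2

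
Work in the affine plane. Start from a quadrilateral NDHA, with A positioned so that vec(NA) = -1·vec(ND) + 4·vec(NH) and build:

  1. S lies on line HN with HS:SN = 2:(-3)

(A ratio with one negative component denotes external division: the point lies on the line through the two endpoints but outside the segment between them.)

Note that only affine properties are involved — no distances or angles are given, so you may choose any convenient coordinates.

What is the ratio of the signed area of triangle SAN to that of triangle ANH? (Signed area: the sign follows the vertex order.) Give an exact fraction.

[SAN]:[ANH] = 3

Assign N = (0, 0), D = (1, 0), H = (0, 1), A = (-1, 4) — the answer is frame-independent, so this choice is without loss of generality.
1. S lies on line HN with HS:SN = 2:(-3) ⇒ S = (0, 3)
2·[SAN] = 3, 2·[ANH] = 1
[SAN]:[ANH] = 3:1 = 3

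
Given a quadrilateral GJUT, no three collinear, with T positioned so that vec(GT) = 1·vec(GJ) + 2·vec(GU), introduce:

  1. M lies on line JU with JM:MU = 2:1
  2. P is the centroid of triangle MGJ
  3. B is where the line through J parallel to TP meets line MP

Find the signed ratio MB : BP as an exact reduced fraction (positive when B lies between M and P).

Set G = (0, 0), J = (1, 0), U = (0, 1), T = (1, 2); any affine frame gives the same invariant.
1. M lies on line JU with JM:MU = 2:1 ⇒ M = (1/3, 2/3)
2. P is the centroid of triangle MGJ ⇒ P = (4/9, 2/9)
3. B is where the line through J parallel to TP meets line MP ⇒ B = (13/18, -8/9)
B = M + t·(P−M) with t = 7/2, so MB:BP = t:(1−t) = 7/2:-5/2

MB:BP = -7/5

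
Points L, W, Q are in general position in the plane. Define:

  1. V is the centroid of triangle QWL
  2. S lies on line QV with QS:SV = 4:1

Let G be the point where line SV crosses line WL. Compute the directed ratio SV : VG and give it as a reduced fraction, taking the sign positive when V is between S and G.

SV:VG = 2/5

Choose coordinates L = (0, 0), W = (1, 0), Q = (0, 1).
1. V is the centroid of triangle QWL ⇒ V = (1/3, 1/3)
2. S lies on line QV with QS:SV = 4:1 ⇒ S = (4/15, 7/15)
line SV meets WL at G = (1/2, 0)
V = S + t·(G−S) with t = 2/7, so SV:VG = 2/7:5/7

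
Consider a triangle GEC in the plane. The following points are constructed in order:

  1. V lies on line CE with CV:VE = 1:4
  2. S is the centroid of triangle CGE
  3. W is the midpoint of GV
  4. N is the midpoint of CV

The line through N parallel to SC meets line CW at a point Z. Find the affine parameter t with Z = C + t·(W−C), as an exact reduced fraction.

t = -1/4

Set G = (0, 0), E = (1, 0), C = (0, 1); any affine frame gives the same invariant.
1. V lies on line CE with CV:VE = 1:4 ⇒ V = (1/5, 4/5)
2. S is the centroid of triangle CGE ⇒ S = (1/3, 1/3)
3. W is the midpoint of GV ⇒ W = (1/10, 2/5)
4. N is the midpoint of CV ⇒ N = (1/10, 9/10)
through N parallel to SC: direction (-1/3, 2/3); meets CW at Z = (-1/40, 23/20)
Z = C + t·(W−C) with t = -1/4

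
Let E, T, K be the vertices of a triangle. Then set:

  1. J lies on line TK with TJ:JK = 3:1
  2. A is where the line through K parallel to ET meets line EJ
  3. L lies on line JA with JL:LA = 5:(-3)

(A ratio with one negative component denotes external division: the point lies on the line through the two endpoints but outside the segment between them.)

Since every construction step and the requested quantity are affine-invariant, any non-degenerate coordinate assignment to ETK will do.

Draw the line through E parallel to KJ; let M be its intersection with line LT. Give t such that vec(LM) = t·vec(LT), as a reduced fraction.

Set E = (0, 0), T = (1, 0), K = (0, 1); any affine frame gives the same invariant.
1. J lies on line TK with TJ:JK = 3:1 ⇒ J = (1/4, 3/4)
2. A is where the line through K parallel to ET meets line EJ ⇒ A = (1/3, 1)
3. L lies on line JA with JL:LA = 5:(-3) ⇒ L = (11/24, 11/8)
through E parallel to KJ: direction (1/4, -1/4); meets LT at M = (33/20, -33/20)
M = L + t·(T−L) with t = 11/5

t = 11/5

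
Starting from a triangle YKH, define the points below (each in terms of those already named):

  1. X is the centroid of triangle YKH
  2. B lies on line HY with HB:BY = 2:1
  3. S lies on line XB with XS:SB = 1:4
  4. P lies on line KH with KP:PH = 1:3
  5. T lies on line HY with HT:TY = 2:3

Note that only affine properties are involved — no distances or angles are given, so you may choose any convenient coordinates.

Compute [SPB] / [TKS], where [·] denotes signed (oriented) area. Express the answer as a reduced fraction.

Set Y = (0, 0), K = (1, 0), H = (0, 1); any affine frame gives the same invariant.
1. X is the centroid of triangle YKH ⇒ X = (1/3, 1/3)
2. B lies on line HY with HB:BY = 2:1 ⇒ B = (0, 1/3)
3. S lies on line XB with XS:SB = 1:4 ⇒ S = (4/15, 1/3)
4. P lies on line KH with KP:PH = 1:3 ⇒ P = (3/4, 1/4)
5. T lies on line HY with HT:TY = 2:3 ⇒ T = (0, 3/5)
2·[SPB] = -1/45, 2·[TKS] = -8/75
[SPB]:[TKS] = -1/45:-8/75 = 5/24

[SPB]:[TKS] = 5/24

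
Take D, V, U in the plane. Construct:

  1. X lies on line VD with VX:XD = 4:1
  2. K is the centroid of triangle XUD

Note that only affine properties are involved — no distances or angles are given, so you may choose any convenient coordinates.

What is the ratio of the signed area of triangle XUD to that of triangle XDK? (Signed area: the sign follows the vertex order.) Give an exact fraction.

Assign D = (0, 0), V = (1, 0), U = (0, 1) — the answer is frame-independent, so this choice is without loss of generality.
1. X lies on line VD with VX:XD = 4:1 ⇒ X = (1/5, 0)
2. K is the centroid of triangle XUD ⇒ K = (1/15, 1/3)
2·[XUD] = 1/5, 2·[XDK] = -1/15
[XUD]:[XDK] = 1/5:-1/15 = -3

[XUD]:[XDK] = -3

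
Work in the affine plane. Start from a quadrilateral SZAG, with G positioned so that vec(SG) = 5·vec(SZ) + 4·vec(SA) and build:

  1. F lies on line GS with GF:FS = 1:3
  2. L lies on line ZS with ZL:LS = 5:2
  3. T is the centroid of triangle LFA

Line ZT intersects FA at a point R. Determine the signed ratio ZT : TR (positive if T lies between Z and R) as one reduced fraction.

Choose coordinates S = (0, 0), Z = (1, 0), A = (0, 1), G = (5, 4).
1. F lies on line GS with GF:FS = 1:3 ⇒ F = (15/4, 3)
2. L lies on line ZS with ZL:LS = 5:2 ⇒ L = (2/7, 0)
3. T is the centroid of triangle LFA ⇒ T = (113/84, 4/3)
line ZT meets FA at R = (2115/1448, 322/181)
T = Z + t·(R−Z) with t = 362/483, so ZT:TR = 362/483:121/483

ZT:TR = 362/121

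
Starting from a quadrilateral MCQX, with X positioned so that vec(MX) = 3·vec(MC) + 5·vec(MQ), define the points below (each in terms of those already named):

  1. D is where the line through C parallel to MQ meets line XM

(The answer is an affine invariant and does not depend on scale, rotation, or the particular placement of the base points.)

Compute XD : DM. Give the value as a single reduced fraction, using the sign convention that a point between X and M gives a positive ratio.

Choose coordinates M = (0, 0), C = (1, 0), Q = (0, 1), X = (3, 5).
1. D is where the line through C parallel to MQ meets line XM ⇒ D = (1, 5/3)
D = X + t·(M−X) with t = 2/3, so XD:DM = t:(1−t) = 2/3:1/3

XD:DM = 2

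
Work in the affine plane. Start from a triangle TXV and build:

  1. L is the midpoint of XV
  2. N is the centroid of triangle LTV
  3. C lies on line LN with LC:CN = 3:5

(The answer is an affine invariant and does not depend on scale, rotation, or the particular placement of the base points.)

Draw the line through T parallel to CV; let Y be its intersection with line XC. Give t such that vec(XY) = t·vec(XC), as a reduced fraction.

t = 4

Set T = (0, 0), X = (1, 0), V = (0, 1); any affine frame gives the same invariant.
1. L is the midpoint of XV ⇒ L = (1/2, 1/2)
2. N is the centroid of triangle LTV ⇒ N = (1/6, 1/2)
3. C lies on line LN with LC:CN = 3:5 ⇒ C = (3/8, 1/2)
through T parallel to CV: direction (-3/8, 1/2); meets XC at Y = (-3/2, 2)
Y = X + t·(C−X) with t = 4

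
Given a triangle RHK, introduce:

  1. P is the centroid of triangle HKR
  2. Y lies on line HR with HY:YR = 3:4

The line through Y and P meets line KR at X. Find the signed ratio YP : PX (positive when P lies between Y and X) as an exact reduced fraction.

YP:PX = 5/7

Choose coordinates R = (0, 0), H = (1, 0), K = (0, 1).
1. P is the centroid of triangle HKR ⇒ P = (1/3, 1/3)
2. Y lies on line HR with HY:YR = 3:4 ⇒ Y = (4/7, 0)
line YP meets KR at X = (0, 4/5)
P = Y + t·(X−Y) with t = 5/12, so YP:PX = 5/12:7/12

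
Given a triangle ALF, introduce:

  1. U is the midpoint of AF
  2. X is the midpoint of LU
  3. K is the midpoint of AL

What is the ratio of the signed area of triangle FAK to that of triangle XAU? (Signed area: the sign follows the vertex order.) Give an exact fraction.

[FAK]:[XAU] = -2

Work in coordinates with A = (0, 0), L = (1, 0), F = (0, 1).
1. U is the midpoint of AF ⇒ U = (0, 1/2)
2. X is the midpoint of LU ⇒ X = (1/2, 1/4)
3. K is the midpoint of AL ⇒ K = (1/2, 0)
2·[FAK] = 1/2, 2·[XAU] = -1/4
[FAK]:[XAU] = 1/2:-1/4 = -2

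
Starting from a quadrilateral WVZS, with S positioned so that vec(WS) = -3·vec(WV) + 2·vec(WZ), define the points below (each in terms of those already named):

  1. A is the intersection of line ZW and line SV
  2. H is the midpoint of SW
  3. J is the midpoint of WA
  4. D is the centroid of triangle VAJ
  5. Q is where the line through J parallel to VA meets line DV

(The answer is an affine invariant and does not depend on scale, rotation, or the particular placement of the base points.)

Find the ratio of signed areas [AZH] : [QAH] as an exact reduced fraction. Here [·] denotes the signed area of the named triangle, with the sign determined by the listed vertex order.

Choose coordinates W = (0, 0), V = (1, 0), Z = (0, 1), S = (-3, 2).
1. A is the intersection of line ZW and line SV ⇒ A = (0, 1/2)
2. H is the midpoint of SW ⇒ H = (-3/2, 1)
3. J is the midpoint of WA ⇒ J = (0, 1/4)
4. D is the centroid of triangle VAJ ⇒ D = (1/3, 1/4)
5. Q is where the line through J parallel to VA meets line DV ⇒ Q = (-1, 3/4)
2·[AZH] = 3/4, 2·[QAH] = 1/8
[AZH]:[QAH] = 3/4:1/8 = 6

[AZH]:[QAH] = 6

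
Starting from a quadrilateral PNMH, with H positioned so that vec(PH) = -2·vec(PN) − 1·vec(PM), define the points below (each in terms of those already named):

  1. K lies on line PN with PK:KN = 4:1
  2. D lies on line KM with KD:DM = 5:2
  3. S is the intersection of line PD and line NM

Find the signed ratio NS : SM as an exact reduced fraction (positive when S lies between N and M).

Choose coordinates P = (0, 0), N = (1, 0), M = (0, 1), H = (-2, -1).
1. K lies on line PN with PK:KN = 4:1 ⇒ K = (4/5, 0)
2. D lies on line KM with KD:DM = 5:2 ⇒ D = (8/35, 5/7)
3. S is the intersection of line PD and line NM ⇒ S = (8/33, 25/33)
S = N + t·(M−N) with t = 25/33, so NS:SM = t:(1−t) = 25/33:8/33

NS:SM = 25/8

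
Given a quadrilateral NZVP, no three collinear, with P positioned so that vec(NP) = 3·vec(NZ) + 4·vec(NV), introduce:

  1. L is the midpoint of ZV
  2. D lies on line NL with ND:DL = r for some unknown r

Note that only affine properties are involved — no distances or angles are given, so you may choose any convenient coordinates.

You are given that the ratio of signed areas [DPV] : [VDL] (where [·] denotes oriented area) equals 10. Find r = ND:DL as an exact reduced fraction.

Choose coordinates N = (0, 0), Z = (1, 0), V = (0, 1), P = (3, 4).
1. L is the midpoint of ZV ⇒ L = (1/2, 1/2)
2. With ND:DL = r, write λ = r/(r+1) so D = N + λ·(L−N); D is affine-linear in λ
Every point depending on D is an affine combination of D and λ-independent points, so each such coordinate is linear in λ; the λ² term in each signed area is a multiple of (L−N)×(L−N) = 0, so 2·[DPV] and 2·[VDL] are each linear in λ. Evaluating at λ=0 and λ=1:
  2·[DPV] = 3,   2·[VDL] = -1/2·λ + 1/2
So [DPV]:[VDL] = (3) / (-1/2·λ + 1/2). Setting this equal to 10:
  3 = 10·(-1/2·λ + 1/2)  ⇒  λ = 2/5
Then r = λ/(1−λ) = (2/5)/(3/5) = 2/3. Check: with r = 2/3, D = (1/5, 1/5) and [DPV]:[VDL] = 10 as required.

r = 2/3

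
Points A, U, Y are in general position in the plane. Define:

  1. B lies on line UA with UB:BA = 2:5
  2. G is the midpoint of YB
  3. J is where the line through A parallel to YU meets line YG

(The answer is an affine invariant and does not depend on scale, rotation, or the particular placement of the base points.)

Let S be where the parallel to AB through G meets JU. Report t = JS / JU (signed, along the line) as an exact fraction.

Assign A = (0, 0), U = (1, 0), Y = (0, 1) — the answer is frame-independent, so this choice is without loss of generality.
1. B lies on line UA with UB:BA = 2:5 ⇒ B = (5/7, 0)
2. G is the midpoint of YB ⇒ G = (5/14, 1/2)
3. J is where the line through A parallel to YU meets line YG ⇒ J = (5/2, -5/2)
through G parallel to AB: direction (5/7, 0); meets JU at S = (7/10, 1/2)
S = J + t·(U−J) with t = 6/5

t = 6/5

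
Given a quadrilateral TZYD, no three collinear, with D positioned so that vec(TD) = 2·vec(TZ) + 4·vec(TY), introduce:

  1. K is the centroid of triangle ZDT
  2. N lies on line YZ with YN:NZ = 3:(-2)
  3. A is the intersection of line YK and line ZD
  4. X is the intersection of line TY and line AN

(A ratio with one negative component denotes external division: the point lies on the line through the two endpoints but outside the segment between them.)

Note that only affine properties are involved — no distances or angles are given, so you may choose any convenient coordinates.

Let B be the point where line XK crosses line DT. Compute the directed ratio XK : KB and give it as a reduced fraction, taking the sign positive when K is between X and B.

Set T = (0, 0), Z = (1, 0), Y = (0, 1), D = (2, 4); any affine frame gives the same invariant.
1. K is the centroid of triangle ZDT ⇒ K = (1, 4/3)
2. N lies on line YZ with YN:NZ = 3:(-2) ⇒ N = (3, -2)
3. A is the intersection of line YK and line ZD ⇒ A = (15/11, 16/11)
4. X is the intersection of line TY and line AN ⇒ X = (0, 13/3)
line XK meets DT at B = (13/15, 26/15)
K = X + t·(B−X) with t = 15/13, so XK:KB = 15/13:-2/13

XK:KB = -15/2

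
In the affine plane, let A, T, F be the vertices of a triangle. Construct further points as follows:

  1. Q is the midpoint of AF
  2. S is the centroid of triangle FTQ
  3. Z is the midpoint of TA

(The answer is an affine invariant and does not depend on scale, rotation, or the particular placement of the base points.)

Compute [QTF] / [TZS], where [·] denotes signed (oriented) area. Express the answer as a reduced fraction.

Work in coordinates with A = (0, 0), T = (1, 0), F = (0, 1).
1. Q is the midpoint of AF ⇒ Q = (0, 1/2)
2. S is the centroid of triangle FTQ ⇒ S = (1/3, 1/2)
3. Z is the midpoint of TA ⇒ Z = (1/2, 0)
2·[QTF] = 1/2, 2·[TZS] = -1/4
[QTF]:[TZS] = 1/2:-1/4 = -2

[QTF]:[TZS] = -2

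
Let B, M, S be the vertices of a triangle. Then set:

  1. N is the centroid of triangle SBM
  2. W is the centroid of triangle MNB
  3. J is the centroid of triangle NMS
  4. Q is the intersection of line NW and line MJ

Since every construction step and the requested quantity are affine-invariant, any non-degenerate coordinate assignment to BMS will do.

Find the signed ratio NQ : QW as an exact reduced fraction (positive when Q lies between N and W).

NQ:QW = -3/5

Assign B = (0, 0), M = (1, 0), S = (0, 1) — the answer is frame-independent, so this choice is without loss of generality.
1. N is the centroid of triangle SBM ⇒ N = (1/3, 1/3)
2. W is the centroid of triangle MNB ⇒ W = (4/9, 1/9)
3. J is the centroid of triangle NMS ⇒ J = (4/9, 4/9)
4. Q is the intersection of line NW and line MJ ⇒ Q = (1/6, 2/3)
Q = N + t·(W−N) with t = -3/2, so NQ:QW = t:(1−t) = -3/2:5/2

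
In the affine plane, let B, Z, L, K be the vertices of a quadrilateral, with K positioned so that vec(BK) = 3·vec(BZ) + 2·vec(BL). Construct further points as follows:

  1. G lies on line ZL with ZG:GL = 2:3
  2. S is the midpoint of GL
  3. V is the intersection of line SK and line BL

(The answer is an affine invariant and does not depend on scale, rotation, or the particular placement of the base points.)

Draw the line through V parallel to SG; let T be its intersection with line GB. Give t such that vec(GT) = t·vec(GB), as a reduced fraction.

Choose coordinates B = (0, 0), Z = (1, 0), L = (0, 1), K = (3, 2).
1. G lies on line ZL with ZG:GL = 2:3 ⇒ G = (3/5, 2/5)
2. S is the midpoint of GL ⇒ S = (3/10, 7/10)
3. V is the intersection of line SK and line BL ⇒ V = (0, 5/9)
through V parallel to SG: direction (3/10, -3/10); meets GB at T = (1/3, 2/9)
T = G + t·(B−G) with t = 4/9

t = 4/9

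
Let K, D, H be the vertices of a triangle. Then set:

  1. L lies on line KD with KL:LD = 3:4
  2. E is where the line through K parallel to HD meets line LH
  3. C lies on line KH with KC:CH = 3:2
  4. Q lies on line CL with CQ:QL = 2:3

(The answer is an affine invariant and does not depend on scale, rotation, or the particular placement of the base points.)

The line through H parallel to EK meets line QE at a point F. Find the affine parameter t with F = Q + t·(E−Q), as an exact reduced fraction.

t = -82/93

Assign K = (0, 0), D = (1, 0), H = (0, 1) — the answer is frame-independent, so this choice is without loss of generality.
1. L lies on line KD with KL:LD = 3:4 ⇒ L = (3/7, 0)
2. E is where the line through K parallel to HD meets line LH ⇒ E = (3/4, -3/4)
3. C lies on line KH with KC:CH = 3:2 ⇒ C = (0, 3/5)
4. Q lies on line CL with CQ:QL = 2:3 ⇒ Q = (6/35, 9/25)
through H parallel to EK: direction (-3/4, 3/4); meets QE at F = (-21/62, 83/62)
F = Q + t·(E−Q) with t = -82/93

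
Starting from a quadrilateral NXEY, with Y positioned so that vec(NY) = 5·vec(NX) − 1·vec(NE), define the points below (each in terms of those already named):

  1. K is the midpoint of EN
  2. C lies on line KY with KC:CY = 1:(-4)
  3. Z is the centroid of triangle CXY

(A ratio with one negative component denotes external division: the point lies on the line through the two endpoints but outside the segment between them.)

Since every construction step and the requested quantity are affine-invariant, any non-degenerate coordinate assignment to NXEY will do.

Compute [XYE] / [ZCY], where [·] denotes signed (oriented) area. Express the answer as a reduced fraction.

[XYE]:[ZCY] = -27/4

Set N = (0, 0), X = (1, 0), E = (0, 1), Y = (5, -1); any affine frame gives the same invariant.
1. K is the midpoint of EN ⇒ K = (0, 1/2)
2. C lies on line KY with KC:CY = 1:(-4) ⇒ C = (-5/3, 1)
3. Z is the centroid of triangle CXY ⇒ Z = (13/9, 0)
2·[XYE] = 3, 2·[ZCY] = -4/9
[XYE]:[ZCY] = 3:-4/9 = -27/4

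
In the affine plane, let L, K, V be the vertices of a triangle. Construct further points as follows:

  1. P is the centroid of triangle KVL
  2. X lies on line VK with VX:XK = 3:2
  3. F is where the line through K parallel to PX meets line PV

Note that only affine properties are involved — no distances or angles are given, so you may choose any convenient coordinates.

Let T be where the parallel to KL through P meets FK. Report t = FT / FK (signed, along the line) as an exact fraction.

Work in coordinates with L = (0, 0), K = (1, 0), V = (0, 1).
1. P is the centroid of triangle KVL ⇒ P = (1/3, 1/3)
2. X lies on line VK with VX:XK = 3:2 ⇒ X = (3/5, 2/5)
3. F is where the line through K parallel to PX meets line PV ⇒ F = (5/9, -1/9)
through P parallel to KL: direction (-1, 0); meets FK at T = (7/3, 1/3)
T = F + t·(K−F) with t = 4

t = 4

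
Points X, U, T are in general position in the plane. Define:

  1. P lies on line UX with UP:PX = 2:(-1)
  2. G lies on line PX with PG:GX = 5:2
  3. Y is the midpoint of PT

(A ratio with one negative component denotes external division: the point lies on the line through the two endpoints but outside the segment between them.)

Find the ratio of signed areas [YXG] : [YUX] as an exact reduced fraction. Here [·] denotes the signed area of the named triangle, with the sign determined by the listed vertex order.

Set X = (0, 0), U = (1, 0), T = (0, 1); any affine frame gives the same invariant.
1. P lies on line UX with UP:PX = 2:(-1) ⇒ P = (-1, 0)
2. G lies on line PX with PG:GX = 5:2 ⇒ G = (-2/7, 0)
3. Y is the midpoint of PT ⇒ Y = (-1/2, 1/2)
2·[YXG] = -1/7, 2·[YUX] = -1/2
[YXG]:[YUX] = -1/7:-1/2 = 2/7

[YXG]:[YUX] = 2/7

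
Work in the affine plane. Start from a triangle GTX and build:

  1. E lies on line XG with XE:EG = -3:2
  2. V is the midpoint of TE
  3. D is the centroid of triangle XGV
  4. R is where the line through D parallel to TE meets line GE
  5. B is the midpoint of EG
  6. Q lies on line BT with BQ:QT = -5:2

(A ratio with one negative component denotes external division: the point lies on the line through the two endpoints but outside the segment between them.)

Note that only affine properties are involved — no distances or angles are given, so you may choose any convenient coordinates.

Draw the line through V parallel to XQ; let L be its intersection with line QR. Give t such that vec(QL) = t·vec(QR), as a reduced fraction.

t = 57/40

Work in coordinates with G = (0, 0), T = (1, 0), X = (0, 1).
1. E lies on line XG with XE:EG = -3:2 ⇒ E = (0, -2)
2. V is the midpoint of TE ⇒ V = (1/2, -1)
3. D is the centroid of triangle XGV ⇒ D = (1/6, 0)
4. R is where the line through D parallel to TE meets line GE ⇒ R = (0, -1/3)
5. B is the midpoint of EG ⇒ B = (0, -1)
6. Q lies on line BT with BQ:QT = -5:2 ⇒ Q = (5/3, 2/3)
through V parallel to XQ: direction (5/3, -1/3); meets QR at L = (-17/24, -91/120)
L = Q + t·(R−Q) with t = 57/40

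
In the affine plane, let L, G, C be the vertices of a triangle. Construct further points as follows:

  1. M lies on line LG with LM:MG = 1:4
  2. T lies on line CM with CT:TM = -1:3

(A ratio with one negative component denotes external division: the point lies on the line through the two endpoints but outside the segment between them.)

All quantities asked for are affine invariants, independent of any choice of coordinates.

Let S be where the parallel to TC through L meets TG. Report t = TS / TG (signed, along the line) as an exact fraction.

Choose coordinates L = (0, 0), G = (1, 0), C = (0, 1).
1. M lies on line LG with LM:MG = 1:4 ⇒ M = (1/5, 0)
2. T lies on line CM with CT:TM = -1:3 ⇒ T = (-1/10, 3/2)
through L parallel to TC: direction (1/10, -1/2); meets TG at S = (-3/8, 15/8)
S = T + t·(G−T) with t = -1/4

t = -1/4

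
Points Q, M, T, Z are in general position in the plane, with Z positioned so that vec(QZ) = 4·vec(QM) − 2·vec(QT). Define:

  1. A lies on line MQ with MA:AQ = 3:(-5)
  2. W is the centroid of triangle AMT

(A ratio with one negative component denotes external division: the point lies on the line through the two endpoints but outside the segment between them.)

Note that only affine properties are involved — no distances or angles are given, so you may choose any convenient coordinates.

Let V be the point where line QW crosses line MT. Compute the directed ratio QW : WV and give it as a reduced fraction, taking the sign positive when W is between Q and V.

QW:WV = -3

Choose coordinates Q = (0, 0), M = (1, 0), T = (0, 1), Z = (4, -2).
1. A lies on line MQ with MA:AQ = 3:(-5) ⇒ A = (5/2, 0)
2. W is the centroid of triangle AMT ⇒ W = (7/6, 1/3)
line QW meets MT at V = (7/9, 2/9)
W = Q + t·(V−Q) with t = 3/2, so QW:WV = 3/2:-1/2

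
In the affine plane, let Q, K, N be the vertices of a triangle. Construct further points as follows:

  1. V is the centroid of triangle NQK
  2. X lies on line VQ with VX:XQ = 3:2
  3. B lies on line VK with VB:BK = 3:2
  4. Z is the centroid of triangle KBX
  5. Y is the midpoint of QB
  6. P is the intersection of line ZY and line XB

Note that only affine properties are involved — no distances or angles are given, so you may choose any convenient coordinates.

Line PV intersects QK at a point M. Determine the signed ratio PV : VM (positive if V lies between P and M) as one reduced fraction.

Assign Q = (0, 0), K = (1, 0), N = (0, 1) — the answer is frame-independent, so this choice is without loss of generality.
1. V is the centroid of triangle NQK ⇒ V = (1/3, 1/3)
2. X lies on line VQ with VX:XQ = 3:2 ⇒ X = (2/15, 2/15)
3. B lies on line VK with VB:BK = 3:2 ⇒ B = (11/15, 2/15)
4. Z is the centroid of triangle KBX ⇒ Z = (28/45, 4/45)
5. Y is the midpoint of QB ⇒ Y = (11/30, 1/15)
6. P is the intersection of line ZY and line XB ⇒ P = (17/15, 2/15)
line PV meets QK at M = (5/3, 0)
V = P + t·(M−P) with t = -3/2, so PV:VM = -3/2:5/2

PV:VM = -3/5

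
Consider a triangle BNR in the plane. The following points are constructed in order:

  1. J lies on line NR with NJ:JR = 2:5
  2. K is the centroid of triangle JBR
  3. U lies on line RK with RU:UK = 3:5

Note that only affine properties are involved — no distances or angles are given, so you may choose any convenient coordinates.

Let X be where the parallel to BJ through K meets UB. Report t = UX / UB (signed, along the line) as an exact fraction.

Assign B = (0, 0), N = (1, 0), R = (0, 1) — the answer is frame-independent, so this choice is without loss of generality.
1. J lies on line NR with NJ:JR = 2:5 ⇒ J = (5/7, 2/7)
2. K is the centroid of triangle JBR ⇒ K = (5/21, 3/7)
3. U lies on line RK with RU:UK = 3:5 ⇒ U = (5/56, 11/14)
through K parallel to BJ: direction (5/7, 2/7); meets UB at X = (5/126, 22/63)
X = U + t·(B−U) with t = 5/9

t = 5/9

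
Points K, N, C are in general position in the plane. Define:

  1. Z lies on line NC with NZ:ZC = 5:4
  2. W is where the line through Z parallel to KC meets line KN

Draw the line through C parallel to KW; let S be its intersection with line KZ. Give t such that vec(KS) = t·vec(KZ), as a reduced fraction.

Assign K = (0, 0), N = (1, 0), C = (0, 1) — the answer is frame-independent, so this choice is without loss of generality.
1. Z lies on line NC with NZ:ZC = 5:4 ⇒ Z = (4/9, 5/9)
2. W is where the line through Z parallel to KC meets line KN ⇒ W = (4/9, 0)
through C parallel to KW: direction (4/9, 0); meets KZ at S = (4/5, 1)
S = K + t·(Z−K) with t = 9/5

t = 9/5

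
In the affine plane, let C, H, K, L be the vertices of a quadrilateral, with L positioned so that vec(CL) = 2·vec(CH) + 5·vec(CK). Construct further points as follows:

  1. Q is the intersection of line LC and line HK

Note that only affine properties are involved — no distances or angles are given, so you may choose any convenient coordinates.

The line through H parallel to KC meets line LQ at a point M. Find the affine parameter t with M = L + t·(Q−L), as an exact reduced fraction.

t = 7/12

Work in coordinates with C = (0, 0), H = (1, 0), K = (0, 1), L = (2, 5).
1. Q is the intersection of line LC and line HK ⇒ Q = (2/7, 5/7)
through H parallel to KC: direction (0, -1); meets LQ at M = (1, 5/2)
M = L + t·(Q−L) with t = 7/12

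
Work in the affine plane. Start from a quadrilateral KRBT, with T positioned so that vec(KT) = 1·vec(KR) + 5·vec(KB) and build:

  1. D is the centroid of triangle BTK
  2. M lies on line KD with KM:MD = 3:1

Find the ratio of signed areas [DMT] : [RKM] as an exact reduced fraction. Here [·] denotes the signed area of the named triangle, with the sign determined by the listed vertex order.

[DMT]:[RKM] = -1/18

Assign K = (0, 0), R = (1, 0), B = (0, 1), T = (1, 5) — the answer is frame-independent, so this choice is without loss of generality.
1. D is the centroid of triangle BTK ⇒ D = (1/3, 2)
2. M lies on line KD with KM:MD = 3:1 ⇒ M = (1/4, 3/2)
2·[DMT] = 1/12, 2·[RKM] = -3/2
[DMT]:[RKM] = 1/12:-3/2 = -1/18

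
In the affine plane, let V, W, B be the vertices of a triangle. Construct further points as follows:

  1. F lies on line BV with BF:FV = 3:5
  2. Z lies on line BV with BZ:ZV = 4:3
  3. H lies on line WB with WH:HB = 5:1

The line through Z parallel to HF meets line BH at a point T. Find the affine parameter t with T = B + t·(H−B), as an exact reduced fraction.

Work in coordinates with V = (0, 0), W = (1, 0), B = (0, 1).
1. F lies on line BV with BF:FV = 3:5 ⇒ F = (0, 5/8)
2. Z lies on line BV with BZ:ZV = 4:3 ⇒ Z = (0, 3/7)
3. H lies on line WB with WH:HB = 5:1 ⇒ H = (1/6, 5/6)
through Z parallel to HF: direction (-1/6, -5/24); meets BH at T = (16/63, 47/63)
T = B + t·(H−B) with t = 32/21

t = 32/21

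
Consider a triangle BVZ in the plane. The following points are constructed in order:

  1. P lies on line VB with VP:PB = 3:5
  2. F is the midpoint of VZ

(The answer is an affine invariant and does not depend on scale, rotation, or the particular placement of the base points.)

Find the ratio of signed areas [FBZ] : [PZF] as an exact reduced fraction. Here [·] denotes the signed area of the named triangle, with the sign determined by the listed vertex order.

[FBZ]:[PZF] = 8/3

Work in coordinates with B = (0, 0), V = (1, 0), Z = (0, 1).
1. P lies on line VB with VP:PB = 3:5 ⇒ P = (5/8, 0)
2. F is the midpoint of VZ ⇒ F = (1/2, 1/2)
2·[FBZ] = -1/2, 2·[PZF] = -3/16
[FBZ]:[PZF] = -1/2:-3/16 = 8/3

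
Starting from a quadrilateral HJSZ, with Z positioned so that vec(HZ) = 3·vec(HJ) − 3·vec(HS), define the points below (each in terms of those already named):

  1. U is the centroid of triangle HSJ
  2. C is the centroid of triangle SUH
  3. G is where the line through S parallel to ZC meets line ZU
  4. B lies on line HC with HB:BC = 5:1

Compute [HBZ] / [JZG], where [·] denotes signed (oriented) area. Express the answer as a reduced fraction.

[HBZ]:[JZG] = 25/66

Work in coordinates with H = (0, 0), J = (1, 0), S = (0, 1), Z = (3, -3).
1. U is the centroid of triangle HSJ ⇒ U = (1/3, 1/3)
2. C is the centroid of triangle SUH ⇒ C = (1/9, 4/9)
3. G is where the line through S parallel to ZC meets line ZU ⇒ G = (-13/3, 37/6)
4. B lies on line HC with HB:BC = 5:1 ⇒ B = (5/54, 10/27)
2·[HBZ] = -25/18, 2·[JZG] = -11/3
[HBZ]:[JZG] = -25/18:-11/3 = 25/66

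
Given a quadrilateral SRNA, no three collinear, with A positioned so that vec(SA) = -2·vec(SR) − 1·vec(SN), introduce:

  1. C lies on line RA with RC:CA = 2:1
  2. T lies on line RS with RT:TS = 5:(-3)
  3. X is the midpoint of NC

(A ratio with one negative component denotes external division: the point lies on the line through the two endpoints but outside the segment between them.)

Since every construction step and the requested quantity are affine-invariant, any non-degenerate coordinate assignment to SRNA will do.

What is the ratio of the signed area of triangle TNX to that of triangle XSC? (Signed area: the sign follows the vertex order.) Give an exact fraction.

Assign S = (0, 0), R = (1, 0), N = (0, 1), A = (-2, -1) — the answer is frame-independent, so this choice is without loss of generality.
1. C lies on line RA with RC:CA = 2:1 ⇒ C = (-1, -2/3)
2. T lies on line RS with RT:TS = 5:(-3) ⇒ T = (-3/2, 0)
3. X is the midpoint of NC ⇒ X = (-1/2, 1/6)
2·[TNX] = -3/4, 2·[XSC] = -1/2
[TNX]:[XSC] = -3/4:-1/2 = 3/2

[TNX]:[XSC] = 3/2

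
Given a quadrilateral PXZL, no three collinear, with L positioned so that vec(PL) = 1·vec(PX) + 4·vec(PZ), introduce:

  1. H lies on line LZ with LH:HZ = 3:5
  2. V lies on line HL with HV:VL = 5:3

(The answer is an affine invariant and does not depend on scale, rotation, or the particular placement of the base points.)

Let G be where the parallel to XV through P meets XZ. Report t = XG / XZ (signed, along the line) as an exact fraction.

t = 229/220

Assign P = (0, 0), X = (1, 0), Z = (0, 1), L = (1, 4) — the answer is frame-independent, so this choice is without loss of generality.
1. H lies on line LZ with LH:HZ = 3:5 ⇒ H = (5/8, 23/8)
2. V lies on line HL with HV:VL = 5:3 ⇒ V = (55/64, 229/64)
through P parallel to XV: direction (-9/64, 229/64); meets XZ at G = (-9/220, 229/220)
G = X + t·(Z−X) with t = 229/220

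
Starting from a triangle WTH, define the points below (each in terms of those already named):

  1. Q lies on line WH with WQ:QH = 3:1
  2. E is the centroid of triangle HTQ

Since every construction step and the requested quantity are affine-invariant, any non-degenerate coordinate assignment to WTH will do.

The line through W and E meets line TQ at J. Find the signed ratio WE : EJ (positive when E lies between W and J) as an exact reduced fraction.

WE:EJ = -10

Work in coordinates with W = (0, 0), T = (1, 0), H = (0, 1).
1. Q lies on line WH with WQ:QH = 3:1 ⇒ Q = (0, 3/4)
2. E is the centroid of triangle HTQ ⇒ E = (1/3, 7/12)
line WE meets TQ at J = (3/10, 21/40)
E = W + t·(J−W) with t = 10/9, so WE:EJ = 10/9:-1/9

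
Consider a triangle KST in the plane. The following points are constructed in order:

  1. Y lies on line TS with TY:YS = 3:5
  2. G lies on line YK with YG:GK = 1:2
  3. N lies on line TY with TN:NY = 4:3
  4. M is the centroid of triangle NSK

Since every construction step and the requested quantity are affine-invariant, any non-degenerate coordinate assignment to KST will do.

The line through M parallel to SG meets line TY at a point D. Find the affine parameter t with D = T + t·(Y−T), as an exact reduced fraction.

t = 194/63

Work in coordinates with K = (0, 0), S = (1, 0), T = (0, 1).
1. Y lies on line TS with TY:YS = 3:5 ⇒ Y = (3/8, 5/8)
2. G lies on line YK with YG:GK = 1:2 ⇒ G = (1/4, 5/12)
3. N lies on line TY with TN:NY = 4:3 ⇒ N = (3/14, 11/14)
4. M is the centroid of triangle NSK ⇒ M = (17/42, 11/42)
through M parallel to SG: direction (-3/4, 5/12); meets TY at D = (97/84, -13/84)
D = T + t·(Y−T) with t = 194/63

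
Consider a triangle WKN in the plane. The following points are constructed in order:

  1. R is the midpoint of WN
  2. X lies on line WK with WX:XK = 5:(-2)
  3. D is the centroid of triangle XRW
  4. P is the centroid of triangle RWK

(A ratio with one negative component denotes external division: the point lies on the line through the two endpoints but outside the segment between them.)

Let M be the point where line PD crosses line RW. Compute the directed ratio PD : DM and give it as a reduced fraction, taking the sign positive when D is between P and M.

PD:DM = -2/5

Choose coordinates W = (0, 0), K = (1, 0), N = (0, 1).
1. R is the midpoint of WN ⇒ R = (0, 1/2)
2. X lies on line WK with WX:XK = 5:(-2) ⇒ X = (5/3, 0)
3. D is the centroid of triangle XRW ⇒ D = (5/9, 1/6)
4. P is the centroid of triangle RWK ⇒ P = (1/3, 1/6)
line PD meets RW at M = (0, 1/6)
D = P + t·(M−P) with t = -2/3, so PD:DM = -2/3:5/3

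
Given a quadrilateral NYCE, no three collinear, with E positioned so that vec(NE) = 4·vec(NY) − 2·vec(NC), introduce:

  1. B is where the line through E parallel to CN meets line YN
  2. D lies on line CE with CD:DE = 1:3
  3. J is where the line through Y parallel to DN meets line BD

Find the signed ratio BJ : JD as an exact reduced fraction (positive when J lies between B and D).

Choose coordinates N = (0, 0), Y = (1, 0), C = (0, 1), E = (4, -2).
1. B is where the line through E parallel to CN meets line YN ⇒ B = (4, 0)
2. D lies on line CE with CD:DE = 1:3 ⇒ D = (1, 1/4)
3. J is where the line through Y parallel to DN meets line BD ⇒ J = (7/4, 3/16)
J = B + t·(D−B) with t = 3/4, so BJ:JD = t:(1−t) = 3/4:1/4

BJ:JD = 3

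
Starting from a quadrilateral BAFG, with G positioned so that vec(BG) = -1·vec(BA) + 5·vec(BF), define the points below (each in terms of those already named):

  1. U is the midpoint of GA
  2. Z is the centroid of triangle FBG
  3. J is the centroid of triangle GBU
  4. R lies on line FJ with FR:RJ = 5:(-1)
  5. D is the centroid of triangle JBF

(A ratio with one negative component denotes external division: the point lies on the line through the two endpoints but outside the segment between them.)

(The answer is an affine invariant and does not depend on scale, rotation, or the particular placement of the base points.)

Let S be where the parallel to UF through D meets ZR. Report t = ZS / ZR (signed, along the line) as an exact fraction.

t = -8/3

Work in coordinates with B = (0, 0), A = (1, 0), F = (0, 1), G = (-1, 5).
1. U is the midpoint of GA ⇒ U = (0, 5/2)
2. Z is the centroid of triangle FBG ⇒ Z = (-1/3, 2)
3. J is the centroid of triangle GBU ⇒ J = (-1/3, 5/2)
4. R lies on line FJ with FR:RJ = 5:(-1) ⇒ R = (-5/12, 23/8)
5. D is the centroid of triangle JBF ⇒ D = (-1/9, 7/6)
through D parallel to UF: direction (0, -3/2); meets ZR at S = (-1/9, -1/3)
S = Z + t·(R−Z) with t = -8/3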